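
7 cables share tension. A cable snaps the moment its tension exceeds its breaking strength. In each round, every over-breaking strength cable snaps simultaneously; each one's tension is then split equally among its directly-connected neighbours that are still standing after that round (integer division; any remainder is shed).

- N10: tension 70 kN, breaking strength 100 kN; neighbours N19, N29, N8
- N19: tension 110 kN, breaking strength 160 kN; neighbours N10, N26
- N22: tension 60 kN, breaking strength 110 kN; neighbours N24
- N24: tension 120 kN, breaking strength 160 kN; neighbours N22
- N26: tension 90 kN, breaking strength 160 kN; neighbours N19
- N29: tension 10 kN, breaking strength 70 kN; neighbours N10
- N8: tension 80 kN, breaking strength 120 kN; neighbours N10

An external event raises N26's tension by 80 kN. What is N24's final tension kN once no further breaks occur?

Round 1 — N26 at 170 > 160. N26 snaps.
  N26 sheds 170 kN to N19: 170 each.
    N19: 110+170 = 280 > 160
Round 2 — N19 snaps.
  N19 sheds 280 kN to N10: 280 each.
    N10: 70+280 = 350 > 100
Round 3 — N10 snaps.
  N10 sheds 350 kN to N29, N8: 175 each.
    N29: 10+175 = 185 > 70
    N8: 80+175 = 255 > 120
Round 4 — N29, N8 snap.
  N29 sheds 185 kN: no online neighbours, lost.
  N8 sheds 255 kN: no online neighbours, lost.
No further breaks.

120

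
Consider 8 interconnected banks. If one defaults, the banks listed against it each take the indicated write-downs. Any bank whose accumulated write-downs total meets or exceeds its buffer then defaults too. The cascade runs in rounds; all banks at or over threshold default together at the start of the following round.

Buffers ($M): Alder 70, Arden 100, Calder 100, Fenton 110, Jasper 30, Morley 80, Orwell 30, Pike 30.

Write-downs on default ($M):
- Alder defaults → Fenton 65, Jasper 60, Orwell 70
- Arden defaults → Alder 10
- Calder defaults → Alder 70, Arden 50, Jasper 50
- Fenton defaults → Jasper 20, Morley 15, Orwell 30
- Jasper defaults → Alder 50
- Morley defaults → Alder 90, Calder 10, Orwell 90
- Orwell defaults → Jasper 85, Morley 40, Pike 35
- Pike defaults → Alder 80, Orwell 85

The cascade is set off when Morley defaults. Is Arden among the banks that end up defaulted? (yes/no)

no

Round 1 — Morley defaults (initial).
  Alder: +90 → 90 ≥ 70
  Calder: +10 → 10 < 100
  Orwell: +90 → 90 ≥ 30
Round 2 — Alder, Orwell default.
  Fenton: +65 → 65 < 110
  Jasper: +60+85 → 145 ≥ 30
  Pike: +35 → 35 ≥ 30
Round 3 — Jasper, Pike default.
No further defaults.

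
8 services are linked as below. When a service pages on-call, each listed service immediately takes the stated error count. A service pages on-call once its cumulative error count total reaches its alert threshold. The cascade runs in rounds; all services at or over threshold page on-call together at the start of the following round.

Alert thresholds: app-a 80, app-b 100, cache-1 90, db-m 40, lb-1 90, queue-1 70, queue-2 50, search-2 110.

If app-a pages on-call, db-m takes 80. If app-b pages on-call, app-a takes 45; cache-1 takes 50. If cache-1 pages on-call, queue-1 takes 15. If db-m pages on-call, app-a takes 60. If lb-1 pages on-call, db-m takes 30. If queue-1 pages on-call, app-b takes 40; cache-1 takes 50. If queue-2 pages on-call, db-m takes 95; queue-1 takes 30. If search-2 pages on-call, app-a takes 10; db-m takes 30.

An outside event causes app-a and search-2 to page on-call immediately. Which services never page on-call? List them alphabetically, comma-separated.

app-b, cache-1, lb-1, queue-1, queue-2

Round 1 — app-a, search-2 page on-call (initial).
  db-m: +80+30 → 110 ≥ 40
Round 2 — db-m pages on-call.
No further pages.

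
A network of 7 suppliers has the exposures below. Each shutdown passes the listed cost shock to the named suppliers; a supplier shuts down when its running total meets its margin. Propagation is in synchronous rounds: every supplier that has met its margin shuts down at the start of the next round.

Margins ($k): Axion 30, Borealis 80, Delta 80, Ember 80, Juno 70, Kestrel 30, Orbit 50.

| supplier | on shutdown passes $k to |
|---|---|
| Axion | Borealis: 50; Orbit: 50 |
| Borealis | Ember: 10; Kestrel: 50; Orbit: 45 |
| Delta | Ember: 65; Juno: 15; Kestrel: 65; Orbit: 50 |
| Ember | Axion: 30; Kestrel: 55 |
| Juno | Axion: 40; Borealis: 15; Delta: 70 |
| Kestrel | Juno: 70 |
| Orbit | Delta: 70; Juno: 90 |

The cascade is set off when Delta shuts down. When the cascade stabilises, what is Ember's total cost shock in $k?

65

Round 1 — Delta shuts down (initial).
  Ember: +65 → 65 < 80
  Juno: +15 → 15 < 70
  Kestrel: +65 → 65 ≥ 30
  Orbit: +50 → 50 ≥ 50
Round 2 — Kestrel, Orbit shut down.
  Juno: +70+90 → 175 ≥ 70
Round 3 — Juno shuts down.
  Axion: +40 → 40 ≥ 30
  Borealis: +15 → 15 < 80
Round 4 — Axion shuts down.
  Borealis: +50 → 65 < 80
No further shutdowns.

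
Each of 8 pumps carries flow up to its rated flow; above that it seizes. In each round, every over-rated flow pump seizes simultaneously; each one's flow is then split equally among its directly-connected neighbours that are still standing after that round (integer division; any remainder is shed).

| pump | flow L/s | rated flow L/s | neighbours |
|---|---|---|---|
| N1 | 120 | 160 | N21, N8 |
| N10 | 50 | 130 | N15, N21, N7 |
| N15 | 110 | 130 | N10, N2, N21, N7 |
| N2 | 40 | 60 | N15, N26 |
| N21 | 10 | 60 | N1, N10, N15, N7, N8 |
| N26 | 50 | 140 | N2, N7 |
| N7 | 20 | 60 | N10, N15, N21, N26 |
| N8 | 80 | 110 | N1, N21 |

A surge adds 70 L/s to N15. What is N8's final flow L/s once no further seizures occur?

105

Round 1 — N15 at 180 > 130. N15 seizes.
  N15 sheds 180 L/s to N10, N2, N21, N7: 45 each.
    N10: 50+45 = 95 ≤ 130
    N2: 40+45 = 85 > 60
    N21: 10+45 = 55 ≤ 60
    N7: 20+45 = 65 > 60
Round 2 — N2, N7 seize.
  N2 sheds 85 L/s to N26: 85 each.
    N26: 50+85 = 135 ≤ 140
  N7 sheds 65 L/s to N10, N21, N26: 21 each (2 lost).
    N10: 95+21 = 116 ≤ 130
    N21: 55+21 = 76 > 60
    N26: 135+21 = 156 > 140
Round 3 — N21, N26 seize.
  N21 sheds 76 L/s to N1, N10, N8: 25 each (1 lost).
    N1: 120+25 = 145 ≤ 160
    N10: 116+25 = 141 > 130
    N8: 80+25 = 105 ≤ 110
  N26 sheds 156 L/s: no online neighbours, lost.
Round 4 — N10 seizes.
  N10 sheds 141 L/s: no online neighbours, lost.
No further seizures.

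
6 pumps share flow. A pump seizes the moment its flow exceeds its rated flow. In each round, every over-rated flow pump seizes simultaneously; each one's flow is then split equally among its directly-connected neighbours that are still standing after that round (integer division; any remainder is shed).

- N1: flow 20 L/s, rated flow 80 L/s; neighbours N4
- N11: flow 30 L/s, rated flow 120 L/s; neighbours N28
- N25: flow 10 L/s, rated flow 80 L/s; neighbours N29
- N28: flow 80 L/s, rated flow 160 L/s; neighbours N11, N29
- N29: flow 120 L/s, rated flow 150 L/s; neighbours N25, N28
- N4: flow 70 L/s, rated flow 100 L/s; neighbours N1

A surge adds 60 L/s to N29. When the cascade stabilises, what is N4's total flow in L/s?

Round 1 — N29 at 180 > 150. N29 seizes.
  N29 sheds 180 L/s to N25, N28: 90 each.
    N25: 10+90 = 100 > 80
    N28: 80+90 = 170 > 160
Round 2 — N25, N28 seize.
  N25 sheds 100 L/s: no online neighbours, lost.
  N28 sheds 170 L/s to N11: 170 each.
    N11: 30+170 = 200 > 120
Round 3 — N11 seizes.
  N11 sheds 200 L/s: no online neighbours, lost.
No further seizures.

70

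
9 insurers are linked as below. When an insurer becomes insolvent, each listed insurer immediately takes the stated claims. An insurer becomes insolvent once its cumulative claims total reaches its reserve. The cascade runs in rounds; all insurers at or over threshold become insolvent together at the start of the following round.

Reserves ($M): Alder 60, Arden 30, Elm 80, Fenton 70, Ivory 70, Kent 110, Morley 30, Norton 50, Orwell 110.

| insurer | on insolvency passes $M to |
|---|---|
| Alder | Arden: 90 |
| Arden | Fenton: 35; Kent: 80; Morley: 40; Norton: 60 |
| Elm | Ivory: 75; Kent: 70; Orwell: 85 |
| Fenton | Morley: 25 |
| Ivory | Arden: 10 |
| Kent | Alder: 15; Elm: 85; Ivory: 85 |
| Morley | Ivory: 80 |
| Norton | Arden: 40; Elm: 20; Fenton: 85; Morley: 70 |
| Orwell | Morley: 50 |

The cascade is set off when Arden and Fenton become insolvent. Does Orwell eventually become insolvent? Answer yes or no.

no

Round 1 — Arden, Fenton become insolvent (initial).
  Kent: +80 → 80 < 110
  Morley: +40+25 → 65 ≥ 30
  Norton: +60 → 60 ≥ 50
Round 2 — Morley, Norton become insolvent.
  Elm: +20 → 20 < 80
  Ivory: +80 → 80 ≥ 70
Round 3 — Ivory becomes insolvent.
No further insolvencies.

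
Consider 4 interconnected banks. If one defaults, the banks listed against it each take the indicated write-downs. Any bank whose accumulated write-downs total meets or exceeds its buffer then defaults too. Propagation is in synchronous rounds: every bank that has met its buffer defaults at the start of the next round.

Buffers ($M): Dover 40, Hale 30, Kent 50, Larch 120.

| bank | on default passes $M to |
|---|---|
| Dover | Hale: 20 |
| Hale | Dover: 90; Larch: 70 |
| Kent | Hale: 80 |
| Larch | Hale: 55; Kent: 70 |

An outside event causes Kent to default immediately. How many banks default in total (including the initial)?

Round 1 — Kent defaults (initial).
  Hale: +80 → 80 ≥ 30
Round 2 — Hale defaults.
  Dover: +90 → 90 ≥ 40
  Larch: +70 → 70 < 120
Round 3 — Dover defaults.
No further defaults.

3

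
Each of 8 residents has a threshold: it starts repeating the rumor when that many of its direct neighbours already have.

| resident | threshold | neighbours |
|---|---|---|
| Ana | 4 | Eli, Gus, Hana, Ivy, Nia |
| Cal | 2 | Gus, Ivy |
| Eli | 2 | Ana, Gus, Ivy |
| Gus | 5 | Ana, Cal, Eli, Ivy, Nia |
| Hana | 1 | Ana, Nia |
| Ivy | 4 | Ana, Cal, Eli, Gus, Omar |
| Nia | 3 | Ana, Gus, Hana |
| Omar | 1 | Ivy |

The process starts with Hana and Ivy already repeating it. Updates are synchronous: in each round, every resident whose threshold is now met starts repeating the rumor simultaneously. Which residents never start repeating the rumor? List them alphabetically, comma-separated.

Round 1 — Hana, Ivy start repeating the rumor (initial).
Round 2 — checking thresholds:
  Ana: 2 of 5 neighbours < 4, not yet.
  Cal: 1 of 2 neighbours < 2, not yet.
  Eli: 1 of 3 neighbours < 2, not yet.
  Gus: 1 of 5 neighbours < 5, not yet.
  Nia: 1 of 3 neighbours < 3, not yet.
  Omar: 1 of 1 neighbours ≥ 1, starts repeating the rumor.
Round 3 — no new spreads; cascade stops.

Ana, Cal, Eli, Gus, Nia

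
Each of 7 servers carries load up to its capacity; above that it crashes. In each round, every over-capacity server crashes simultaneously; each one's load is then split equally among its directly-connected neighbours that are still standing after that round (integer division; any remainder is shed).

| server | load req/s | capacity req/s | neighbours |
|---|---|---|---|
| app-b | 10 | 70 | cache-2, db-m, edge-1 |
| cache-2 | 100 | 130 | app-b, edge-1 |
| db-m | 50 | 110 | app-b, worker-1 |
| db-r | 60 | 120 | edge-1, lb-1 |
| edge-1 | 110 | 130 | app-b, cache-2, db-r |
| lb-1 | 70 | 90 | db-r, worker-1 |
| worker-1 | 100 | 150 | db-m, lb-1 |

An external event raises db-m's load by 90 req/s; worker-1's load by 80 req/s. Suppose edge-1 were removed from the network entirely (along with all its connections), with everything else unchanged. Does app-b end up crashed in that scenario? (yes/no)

yes

With edge-1 removed:
Round 1 — db-m at 140 > 110; worker-1 at 180 > 150. db-m, worker-1 crash.
  db-m sheds 140 req/s to app-b: 140 each.
    app-b: 10+140 = 150 > 70
  worker-1 sheds 180 req/s to lb-1: 180 each.
    lb-1: 70+180 = 250 > 90
Round 2 — app-b, lb-1 crash.
  app-b sheds 150 req/s to cache-2: 150 each.
    cache-2: 100+150 = 250 > 130
  lb-1 sheds 250 req/s to db-r: 250 each.
    db-r: 60+250 = 310 > 120
Round 3 — cache-2, db-r crash.
  cache-2 sheds 250 req/s: no online neighbours, lost.
  db-r sheds 310 req/s: no online neighbours, lost.
No further crashes.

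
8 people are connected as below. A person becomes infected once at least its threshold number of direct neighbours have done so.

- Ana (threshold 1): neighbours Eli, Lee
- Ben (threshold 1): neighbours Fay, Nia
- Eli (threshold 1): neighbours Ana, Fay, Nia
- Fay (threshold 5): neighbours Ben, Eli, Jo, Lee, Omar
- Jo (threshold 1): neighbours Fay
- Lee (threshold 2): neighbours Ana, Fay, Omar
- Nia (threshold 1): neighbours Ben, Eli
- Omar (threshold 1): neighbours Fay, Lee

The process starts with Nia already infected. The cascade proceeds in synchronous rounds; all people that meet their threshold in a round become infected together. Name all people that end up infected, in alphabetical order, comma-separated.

Ana, Ben, Eli, Nia

Round 1 — Nia becomes infected (initial).
Round 2 — checking thresholds:
  Ben: 1 of 2 neighbours ≥ 1, becomes infected.
  Eli: 1 of 3 neighbours ≥ 1, becomes infected.
Round 3 — checking thresholds:
  Ana: 1 of 2 neighbours ≥ 1, becomes infected.
  Fay: 2 of 5 neighbours < 5, holds.
Round 4 — no new infections; cascade stops.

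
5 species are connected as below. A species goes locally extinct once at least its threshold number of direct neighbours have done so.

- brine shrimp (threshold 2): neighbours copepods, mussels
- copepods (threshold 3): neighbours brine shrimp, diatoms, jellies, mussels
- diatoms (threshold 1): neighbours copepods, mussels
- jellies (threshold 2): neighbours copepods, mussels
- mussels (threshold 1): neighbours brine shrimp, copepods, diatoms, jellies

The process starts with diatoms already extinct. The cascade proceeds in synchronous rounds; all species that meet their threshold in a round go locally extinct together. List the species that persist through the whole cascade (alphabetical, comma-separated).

Round 1 — diatoms goes locally extinct (initial).
Round 2 — checking thresholds:
  copepods: 1 of 4 neighbours < 3, holds.
  mussels: 1 of 4 neighbours ≥ 1, goes locally extinct.
Round 3 — no new extinctions; cascade stops.

brine shrimp, copepods, jellies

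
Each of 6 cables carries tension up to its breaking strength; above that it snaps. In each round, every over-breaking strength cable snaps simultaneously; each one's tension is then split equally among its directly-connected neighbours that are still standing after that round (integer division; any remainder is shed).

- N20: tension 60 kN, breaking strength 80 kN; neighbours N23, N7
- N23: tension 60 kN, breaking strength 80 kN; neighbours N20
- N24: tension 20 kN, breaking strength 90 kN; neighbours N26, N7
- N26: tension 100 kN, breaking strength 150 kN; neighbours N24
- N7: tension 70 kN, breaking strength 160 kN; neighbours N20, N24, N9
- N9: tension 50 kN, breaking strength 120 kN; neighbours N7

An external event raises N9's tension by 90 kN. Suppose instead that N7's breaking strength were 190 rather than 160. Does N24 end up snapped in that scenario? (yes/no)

With N7's breaking strength at 190:
Round 1 — N9 at 140 > 120. N9 snaps.
  N9 sheds 140 kN to N7: 140 each.
    N7: 70+140 = 210 > 190
Round 2 — N7 snaps.
  N7 sheds 210 kN to N20, N24: 105 each.
    N20: 60+105 = 165 > 80
    N24: 20+105 = 125 > 90
Round 3 — N20, N24 snap.
  N20 sheds 165 kN to N23: 165 each.
    N23: 60+165 = 225 > 80
  N24 sheds 125 kN to N26: 125 each.
    N26: 100+125 = 225 > 150
Round 4 — N23, N26 snap.
  N23 sheds 225 kN: no online neighbours, lost.
  N26 sheds 225 kN: no online neighbours, lost.
No further breaks.

yes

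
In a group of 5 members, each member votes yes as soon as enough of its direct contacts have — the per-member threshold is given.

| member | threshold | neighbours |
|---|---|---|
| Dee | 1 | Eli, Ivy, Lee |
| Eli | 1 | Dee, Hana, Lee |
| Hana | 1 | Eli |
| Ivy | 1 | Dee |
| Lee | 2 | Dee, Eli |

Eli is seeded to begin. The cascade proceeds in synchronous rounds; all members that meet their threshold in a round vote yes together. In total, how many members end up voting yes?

5

Round 1 — Eli votes yes (initial).
Round 2 — checking thresholds:
  Dee: 1 of 3 neighbours ≥ 1, votes yes.
  Hana: 1 of 1 neighbours ≥ 1, votes yes.
  Lee: 1 of 2 neighbours < 2, not yet.
Round 3 — checking thresholds:
  Ivy: 1 of 1 neighbours ≥ 1, votes yes.
  Lee: 2 of 2 neighbours ≥ 2, votes yes.
Round 4 — no new yes votes; cascade stops.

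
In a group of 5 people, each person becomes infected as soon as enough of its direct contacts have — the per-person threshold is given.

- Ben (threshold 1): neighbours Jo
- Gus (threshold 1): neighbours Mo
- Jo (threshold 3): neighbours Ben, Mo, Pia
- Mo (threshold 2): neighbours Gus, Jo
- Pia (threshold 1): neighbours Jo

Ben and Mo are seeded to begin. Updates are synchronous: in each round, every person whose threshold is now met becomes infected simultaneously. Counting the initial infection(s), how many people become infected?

Round 1 — Ben, Mo become infected (initial).
Round 2 — checking thresholds:
  Gus: 1 of 1 neighbours ≥ 1, becomes infected.
  Jo: 2 of 3 neighbours < 3, below threshold.
Round 3 — no new infections; cascade stops.

3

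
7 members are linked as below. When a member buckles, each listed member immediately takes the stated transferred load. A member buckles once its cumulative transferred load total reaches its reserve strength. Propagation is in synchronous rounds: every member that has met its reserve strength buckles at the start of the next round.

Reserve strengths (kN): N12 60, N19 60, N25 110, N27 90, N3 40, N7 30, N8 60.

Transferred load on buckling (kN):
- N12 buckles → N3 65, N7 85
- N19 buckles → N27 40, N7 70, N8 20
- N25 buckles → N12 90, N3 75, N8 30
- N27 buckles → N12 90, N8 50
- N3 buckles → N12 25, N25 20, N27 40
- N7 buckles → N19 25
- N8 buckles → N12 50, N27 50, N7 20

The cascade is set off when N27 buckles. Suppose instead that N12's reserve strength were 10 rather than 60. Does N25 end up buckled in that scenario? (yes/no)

With N12's reserve strength at 10:
Round 1 — N27 buckles (initial).
  N12: +90 → 90 ≥ 10
  N8: +50 → 50 < 60
Round 2 — N12 buckles.
  N3: +65 → 65 ≥ 40
  N7: +85 → 85 ≥ 30
Round 3 — N3, N7 buckle.
  N19: +25 → 25 < 60
  N25: +20 → 20 < 110
No further bucklings.

no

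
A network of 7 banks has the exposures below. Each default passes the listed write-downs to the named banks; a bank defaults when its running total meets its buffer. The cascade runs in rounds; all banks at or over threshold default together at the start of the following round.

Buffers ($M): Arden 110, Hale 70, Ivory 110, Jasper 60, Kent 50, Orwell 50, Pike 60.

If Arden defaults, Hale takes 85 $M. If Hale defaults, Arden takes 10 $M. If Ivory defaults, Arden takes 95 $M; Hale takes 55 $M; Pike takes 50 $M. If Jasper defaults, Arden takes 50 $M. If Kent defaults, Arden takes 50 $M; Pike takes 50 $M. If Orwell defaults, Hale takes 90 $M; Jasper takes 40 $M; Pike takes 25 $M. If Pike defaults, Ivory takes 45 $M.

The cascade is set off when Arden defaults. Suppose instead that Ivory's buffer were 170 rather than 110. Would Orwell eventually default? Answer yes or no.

With Ivory's buffer at 170:
Round 1 — Arden defaults (initial).
  Hale: +85 → 85 ≥ 70
Round 2 — Hale defaults.
No further defaults.

no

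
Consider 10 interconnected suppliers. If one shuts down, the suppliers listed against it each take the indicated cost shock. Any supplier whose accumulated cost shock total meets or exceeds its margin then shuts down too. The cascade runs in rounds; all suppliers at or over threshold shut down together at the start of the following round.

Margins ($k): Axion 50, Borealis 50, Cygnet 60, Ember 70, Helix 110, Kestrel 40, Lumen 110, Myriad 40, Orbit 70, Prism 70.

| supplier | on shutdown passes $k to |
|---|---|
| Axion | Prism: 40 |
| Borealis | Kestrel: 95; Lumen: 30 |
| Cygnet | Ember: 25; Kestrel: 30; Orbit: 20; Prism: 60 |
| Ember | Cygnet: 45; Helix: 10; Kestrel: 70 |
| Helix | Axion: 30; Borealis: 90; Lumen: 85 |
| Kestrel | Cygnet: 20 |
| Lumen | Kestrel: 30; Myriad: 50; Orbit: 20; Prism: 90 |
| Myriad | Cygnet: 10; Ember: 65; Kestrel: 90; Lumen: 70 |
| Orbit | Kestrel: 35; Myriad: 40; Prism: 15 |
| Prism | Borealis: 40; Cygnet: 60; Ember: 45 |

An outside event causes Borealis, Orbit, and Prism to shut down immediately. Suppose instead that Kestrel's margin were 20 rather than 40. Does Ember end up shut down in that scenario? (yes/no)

With Kestrel's margin at 20:
Round 1 — Borealis, Orbit, Prism shut down (initial).
  Cygnet: +60 → 60 ≥ 60
  Ember: +45 → 45 < 70
  Kestrel: +95+35 → 130 ≥ 20
  Lumen: +30 → 30 < 110
  Myriad: +40 → 40 ≥ 40
Round 2 — Cygnet, Kestrel, Myriad shut down.
  Ember: +25+65 → 135 ≥ 70
  Lumen: +70 → 100 < 110
Round 3 — Ember shuts down.
  Helix: +10 → 10 < 110
No further shutdowns.

yes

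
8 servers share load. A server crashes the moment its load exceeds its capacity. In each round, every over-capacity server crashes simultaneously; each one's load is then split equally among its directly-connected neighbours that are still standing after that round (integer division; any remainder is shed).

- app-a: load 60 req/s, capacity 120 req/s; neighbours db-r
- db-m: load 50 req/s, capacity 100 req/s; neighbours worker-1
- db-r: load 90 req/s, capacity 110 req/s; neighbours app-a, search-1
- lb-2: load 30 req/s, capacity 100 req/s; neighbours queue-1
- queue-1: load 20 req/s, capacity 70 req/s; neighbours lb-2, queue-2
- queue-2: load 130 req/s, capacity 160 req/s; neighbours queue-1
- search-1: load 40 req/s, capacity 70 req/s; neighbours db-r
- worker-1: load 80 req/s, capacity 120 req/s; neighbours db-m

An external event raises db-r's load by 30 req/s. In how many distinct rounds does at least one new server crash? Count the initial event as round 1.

2

Round 1 — db-r at 120 > 110. db-r crashes.
  db-r sheds 120 req/s to app-a, search-1: 60 each.
    app-a: 60+60 = 120 ≤ 120
    search-1: 40+60 = 100 > 70
Round 2 — search-1 crashes.
  search-1 sheds 100 req/s: no online neighbours, lost.
No further crashes.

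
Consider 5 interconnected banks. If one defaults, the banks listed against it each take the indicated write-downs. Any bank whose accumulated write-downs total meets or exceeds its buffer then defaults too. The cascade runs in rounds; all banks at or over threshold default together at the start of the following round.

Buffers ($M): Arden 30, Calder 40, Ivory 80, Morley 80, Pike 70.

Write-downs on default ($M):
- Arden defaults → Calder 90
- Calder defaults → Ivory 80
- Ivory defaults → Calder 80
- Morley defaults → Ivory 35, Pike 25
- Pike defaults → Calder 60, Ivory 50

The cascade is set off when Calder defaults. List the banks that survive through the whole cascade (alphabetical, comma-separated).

Round 1 — Calder defaults (initial).
  Ivory: +80 → 80 ≥ 80
Round 2 — Ivory defaults.
No further defaults.

Arden, Morley, Pike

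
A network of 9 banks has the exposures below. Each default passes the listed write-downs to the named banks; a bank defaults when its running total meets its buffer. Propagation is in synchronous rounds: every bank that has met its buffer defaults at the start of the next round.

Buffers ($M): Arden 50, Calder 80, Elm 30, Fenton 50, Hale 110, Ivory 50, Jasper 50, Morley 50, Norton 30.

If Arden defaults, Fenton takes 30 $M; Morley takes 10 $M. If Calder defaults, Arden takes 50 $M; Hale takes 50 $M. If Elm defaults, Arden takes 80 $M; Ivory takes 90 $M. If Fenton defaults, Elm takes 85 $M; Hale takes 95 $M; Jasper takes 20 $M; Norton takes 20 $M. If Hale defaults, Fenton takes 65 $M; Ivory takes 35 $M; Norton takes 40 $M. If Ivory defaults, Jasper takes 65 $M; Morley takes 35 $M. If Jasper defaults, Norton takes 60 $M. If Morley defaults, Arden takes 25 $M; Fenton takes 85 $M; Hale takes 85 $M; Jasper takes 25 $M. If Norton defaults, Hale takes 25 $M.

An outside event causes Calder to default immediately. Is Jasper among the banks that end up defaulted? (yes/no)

no

Round 1 — Calder defaults (initial).
  Arden: +50 → 50 ≥ 50
  Hale: +50 → 50 < 110
Round 2 — Arden defaults.
  Fenton: +30 → 30 < 50
  Morley: +10 → 10 < 50
No further defaults.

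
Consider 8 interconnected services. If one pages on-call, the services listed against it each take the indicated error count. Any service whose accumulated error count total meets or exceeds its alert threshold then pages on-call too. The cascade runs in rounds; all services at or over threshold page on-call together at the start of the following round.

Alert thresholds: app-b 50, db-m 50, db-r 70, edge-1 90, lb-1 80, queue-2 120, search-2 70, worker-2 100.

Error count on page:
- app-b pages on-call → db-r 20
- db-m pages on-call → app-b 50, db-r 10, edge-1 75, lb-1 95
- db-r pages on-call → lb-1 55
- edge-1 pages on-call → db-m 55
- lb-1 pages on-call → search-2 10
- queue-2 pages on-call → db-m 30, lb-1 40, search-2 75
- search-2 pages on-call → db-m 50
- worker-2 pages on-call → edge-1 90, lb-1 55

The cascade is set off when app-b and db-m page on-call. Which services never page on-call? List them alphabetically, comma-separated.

db-r, edge-1, queue-2, search-2, worker-2

Round 1 — app-b, db-m page on-call (initial).
  db-r: +20+10 → 30 < 70
  edge-1: +75 → 75 < 90
  lb-1: +95 → 95 ≥ 80
Round 2 — lb-1 pages on-call.
  search-2: +10 → 10 < 70
No further pages.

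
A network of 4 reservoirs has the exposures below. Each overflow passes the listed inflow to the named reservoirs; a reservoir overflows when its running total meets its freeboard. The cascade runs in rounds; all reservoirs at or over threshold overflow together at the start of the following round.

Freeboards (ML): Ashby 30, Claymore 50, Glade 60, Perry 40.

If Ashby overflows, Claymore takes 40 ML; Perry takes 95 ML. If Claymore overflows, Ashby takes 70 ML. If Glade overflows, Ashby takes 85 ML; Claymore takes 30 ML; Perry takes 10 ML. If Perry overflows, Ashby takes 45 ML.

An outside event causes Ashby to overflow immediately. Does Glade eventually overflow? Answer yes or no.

no

Round 1 — Ashby overflows (initial).
  Claymore: +40 → 40 < 50
  Perry: +95 → 95 ≥ 40
Round 2 — Perry overflows.
No further overflows.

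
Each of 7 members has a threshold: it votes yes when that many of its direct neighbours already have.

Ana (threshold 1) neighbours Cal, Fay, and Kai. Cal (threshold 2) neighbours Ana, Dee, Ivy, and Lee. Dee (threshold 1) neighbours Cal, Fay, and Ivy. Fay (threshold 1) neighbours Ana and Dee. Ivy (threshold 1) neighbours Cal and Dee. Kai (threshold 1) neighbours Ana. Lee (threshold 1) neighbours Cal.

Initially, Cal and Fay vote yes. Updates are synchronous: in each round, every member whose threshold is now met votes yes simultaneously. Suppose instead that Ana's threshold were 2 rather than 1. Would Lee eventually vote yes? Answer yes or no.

yes

With Ana's threshold at 2:
Round 1 — Cal, Fay vote yes (initial).
Round 2 — checking thresholds:
  Ana: 2 of 3 neighbours ≥ 2, votes yes.
  Dee: 2 of 3 neighbours ≥ 1, votes yes.
  Ivy: 1 of 2 neighbours ≥ 1, votes yes.
  Lee: 1 of 1 neighbours ≥ 1, votes yes.
Round 3 — checking thresholds:
  Kai: 1 of 1 neighbours ≥ 1, votes yes.
Round 4 — no new yes votes; cascade stops.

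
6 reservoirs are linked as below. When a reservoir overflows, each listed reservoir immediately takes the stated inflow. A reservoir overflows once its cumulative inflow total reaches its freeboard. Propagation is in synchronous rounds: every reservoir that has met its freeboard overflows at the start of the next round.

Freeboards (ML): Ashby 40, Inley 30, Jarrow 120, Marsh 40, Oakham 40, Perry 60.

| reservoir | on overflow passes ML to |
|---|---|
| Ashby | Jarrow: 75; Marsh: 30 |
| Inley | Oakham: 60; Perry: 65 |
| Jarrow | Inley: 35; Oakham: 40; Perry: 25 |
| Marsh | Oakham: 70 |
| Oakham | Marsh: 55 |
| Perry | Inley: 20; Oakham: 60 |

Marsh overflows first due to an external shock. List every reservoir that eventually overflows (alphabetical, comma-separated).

Marsh, Oakham

Round 1 — Marsh overflows (initial).
  Oakham: +70 → 70 ≥ 40
Round 2 — Oakham overflows.
No further overflows.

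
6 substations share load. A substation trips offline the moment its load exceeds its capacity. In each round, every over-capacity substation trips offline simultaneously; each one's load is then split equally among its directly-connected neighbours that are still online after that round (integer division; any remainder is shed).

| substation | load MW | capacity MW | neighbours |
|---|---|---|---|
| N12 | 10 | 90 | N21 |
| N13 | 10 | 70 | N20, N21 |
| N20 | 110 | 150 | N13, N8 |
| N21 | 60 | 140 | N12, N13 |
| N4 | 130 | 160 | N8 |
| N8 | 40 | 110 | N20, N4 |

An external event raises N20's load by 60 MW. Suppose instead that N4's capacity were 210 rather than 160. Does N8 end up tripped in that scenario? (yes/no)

With N4's capacity at 210:
Round 1 — N20 at 170 > 150. N20 trips offline.
  N20 sheds 170 MW to N13, N8: 85 each.
    N13: 10+85 = 95 > 70
    N8: 40+85 = 125 > 110
Round 2 — N13, N8 trip offline.
  N13 sheds 95 MW to N21: 95 each.
    N21: 60+95 = 155 > 140
  N8 sheds 125 MW to N4: 125 each.
    N4: 130+125 = 255 > 210
Round 3 — N21, N4 trip offline.
  N21 sheds 155 MW to N12: 155 each.
    N12: 10+155 = 165 > 90
  N4 sheds 255 MW: no online neighbours, lost.
Round 4 — N12 trips offline.
  N12 sheds 165 MW: no online neighbours, lost.
No further trips.

yes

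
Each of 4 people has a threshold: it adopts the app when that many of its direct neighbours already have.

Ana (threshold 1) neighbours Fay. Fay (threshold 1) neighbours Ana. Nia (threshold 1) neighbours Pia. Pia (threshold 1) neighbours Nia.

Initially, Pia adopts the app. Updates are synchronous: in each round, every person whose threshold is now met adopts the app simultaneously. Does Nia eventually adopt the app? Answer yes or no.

Round 1 — Pia adopts the app (initial).
Round 2 — checking thresholds:
  Nia: 1 of 1 neighbours ≥ 1, adopts the app.
Round 3 — no new adoptions; cascade stops.

yes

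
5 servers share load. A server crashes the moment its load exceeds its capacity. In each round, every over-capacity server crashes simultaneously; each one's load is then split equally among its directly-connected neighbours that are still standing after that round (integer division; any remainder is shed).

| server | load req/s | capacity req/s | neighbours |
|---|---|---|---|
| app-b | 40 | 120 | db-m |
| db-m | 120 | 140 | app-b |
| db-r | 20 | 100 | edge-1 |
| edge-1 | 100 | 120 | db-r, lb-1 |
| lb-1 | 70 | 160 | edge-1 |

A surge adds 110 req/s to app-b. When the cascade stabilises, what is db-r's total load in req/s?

20

Round 1 — app-b at 150 > 120. app-b crashes.
  app-b sheds 150 req/s to db-m: 150 each.
    db-m: 120+150 = 270 > 140
Round 2 — db-m crashes.
  db-m sheds 270 req/s: no online neighbours, lost.
No further crashes.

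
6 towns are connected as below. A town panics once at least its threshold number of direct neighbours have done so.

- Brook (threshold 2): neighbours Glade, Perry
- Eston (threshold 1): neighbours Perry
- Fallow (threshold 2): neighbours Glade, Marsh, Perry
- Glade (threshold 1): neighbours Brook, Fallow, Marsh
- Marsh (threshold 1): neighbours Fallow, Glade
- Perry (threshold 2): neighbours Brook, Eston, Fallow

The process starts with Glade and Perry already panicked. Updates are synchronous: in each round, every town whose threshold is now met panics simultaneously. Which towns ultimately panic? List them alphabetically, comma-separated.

Round 1 — Glade, Perry panic (initial).
Round 2 — checking thresholds:
  Brook: 2 of 2 neighbours ≥ 2, panics.
  Eston: 1 of 1 neighbours ≥ 1, panics.
  Fallow: 2 of 3 neighbours ≥ 2, panics.
  Marsh: 1 of 2 neighbours ≥ 1, panics.
Round 3 — no new panics; cascade stops.

Brook, Eston, Fallow, Glade, Marsh, Perry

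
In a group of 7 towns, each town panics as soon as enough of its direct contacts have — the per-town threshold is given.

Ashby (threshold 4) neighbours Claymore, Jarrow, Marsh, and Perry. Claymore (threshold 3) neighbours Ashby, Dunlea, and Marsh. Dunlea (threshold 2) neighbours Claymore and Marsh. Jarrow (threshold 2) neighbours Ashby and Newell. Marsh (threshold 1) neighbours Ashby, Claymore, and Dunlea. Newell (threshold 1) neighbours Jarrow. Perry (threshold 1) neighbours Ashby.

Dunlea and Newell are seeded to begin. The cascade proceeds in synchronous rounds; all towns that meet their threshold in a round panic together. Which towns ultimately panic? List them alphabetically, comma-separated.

Round 1 — Dunlea, Newell panic (initial).
Round 2 — checking thresholds:
  Claymore: 1 of 3 neighbours < 3, not yet.
  Jarrow: 1 of 2 neighbours < 2, not yet.
  Marsh: 1 of 3 neighbours ≥ 1, panics.
Round 3 — no new panics; cascade stops.

Dunlea, Marsh, Newell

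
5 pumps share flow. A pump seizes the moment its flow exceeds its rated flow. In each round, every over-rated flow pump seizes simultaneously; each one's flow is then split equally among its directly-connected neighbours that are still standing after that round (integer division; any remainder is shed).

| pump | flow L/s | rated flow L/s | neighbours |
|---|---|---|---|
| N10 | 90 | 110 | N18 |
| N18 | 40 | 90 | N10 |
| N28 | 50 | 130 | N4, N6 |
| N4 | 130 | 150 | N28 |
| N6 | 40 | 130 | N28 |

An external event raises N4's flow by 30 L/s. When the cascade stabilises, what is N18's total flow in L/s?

40

Round 1 — N4 at 160 > 150. N4 seizes.
  N4 sheds 160 L/s to N28: 160 each.
    N28: 50+160 = 210 > 130
Round 2 — N28 seizes.
  N28 sheds 210 L/s to N6: 210 each.
    N6: 40+210 = 250 > 130
Round 3 — N6 seizes.
  N6 sheds 250 L/s: no online neighbours, lost.
No further seizures.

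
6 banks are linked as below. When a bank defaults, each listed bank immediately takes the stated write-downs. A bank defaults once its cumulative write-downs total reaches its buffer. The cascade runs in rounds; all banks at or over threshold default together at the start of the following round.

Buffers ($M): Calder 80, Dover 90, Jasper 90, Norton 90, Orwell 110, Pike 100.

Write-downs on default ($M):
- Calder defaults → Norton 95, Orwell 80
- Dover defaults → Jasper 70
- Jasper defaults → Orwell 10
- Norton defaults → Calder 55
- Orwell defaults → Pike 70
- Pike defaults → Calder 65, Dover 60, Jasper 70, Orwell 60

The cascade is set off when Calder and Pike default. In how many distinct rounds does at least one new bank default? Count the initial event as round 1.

Round 1 — Calder, Pike default (initial).
  Dover: +60 → 60 < 90
  Jasper: +70 → 70 < 90
  Norton: +95 → 95 ≥ 90
  Orwell: +80+60 → 140 ≥ 110
Round 2 — Norton, Orwell default.
No further defaults.

2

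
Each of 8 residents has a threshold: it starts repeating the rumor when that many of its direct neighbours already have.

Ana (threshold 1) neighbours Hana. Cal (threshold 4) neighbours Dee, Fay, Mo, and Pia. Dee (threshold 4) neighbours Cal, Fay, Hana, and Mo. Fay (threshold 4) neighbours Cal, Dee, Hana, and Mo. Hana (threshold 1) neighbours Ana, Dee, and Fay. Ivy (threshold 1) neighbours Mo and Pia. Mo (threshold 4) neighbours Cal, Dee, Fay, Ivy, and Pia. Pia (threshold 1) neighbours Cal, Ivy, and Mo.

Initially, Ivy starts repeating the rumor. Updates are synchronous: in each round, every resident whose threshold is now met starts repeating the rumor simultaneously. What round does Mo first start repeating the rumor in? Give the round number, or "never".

Round 1 — Ivy starts repeating the rumor (initial).
Round 2 — checking thresholds:
  Mo: 1 of 5 neighbours < 4, below threshold.
  Pia: 1 of 3 neighbours ≥ 1, starts repeating the rumor.
Round 3 — no new spreads; cascade stops.

never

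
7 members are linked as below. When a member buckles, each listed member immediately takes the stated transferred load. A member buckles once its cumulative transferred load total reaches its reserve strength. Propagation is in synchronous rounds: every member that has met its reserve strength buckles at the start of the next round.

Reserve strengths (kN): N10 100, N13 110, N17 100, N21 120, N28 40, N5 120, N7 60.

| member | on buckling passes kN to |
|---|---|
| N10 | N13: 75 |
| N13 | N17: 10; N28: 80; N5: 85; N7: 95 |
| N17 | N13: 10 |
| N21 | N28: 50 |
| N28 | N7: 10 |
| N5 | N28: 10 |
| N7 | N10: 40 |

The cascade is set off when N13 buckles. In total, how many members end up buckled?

Round 1 — N13 buckles (initial).
  N17: +10 → 10 < 100
  N28: +80 → 80 ≥ 40
  N5: +85 → 85 < 120
  N7: +95 → 95 ≥ 60
Round 2 — N28, N7 buckle.
  N10: +40 → 40 < 100
No further bucklings.

3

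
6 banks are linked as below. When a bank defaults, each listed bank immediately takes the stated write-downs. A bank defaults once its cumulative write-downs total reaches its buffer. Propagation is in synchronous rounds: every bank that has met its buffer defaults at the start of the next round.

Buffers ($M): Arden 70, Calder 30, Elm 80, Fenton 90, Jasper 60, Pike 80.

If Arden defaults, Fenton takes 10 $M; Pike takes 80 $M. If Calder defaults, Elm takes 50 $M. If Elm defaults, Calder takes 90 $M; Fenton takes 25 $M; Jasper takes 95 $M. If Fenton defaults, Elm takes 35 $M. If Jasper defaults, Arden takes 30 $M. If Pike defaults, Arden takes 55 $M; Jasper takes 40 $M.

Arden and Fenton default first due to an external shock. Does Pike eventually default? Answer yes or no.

Round 1 — Arden, Fenton default (initial).
  Elm: +35 → 35 < 80
  Pike: +80 → 80 ≥ 80
Round 2 — Pike defaults.
  Jasper: +40 → 40 < 60
No further defaults.

yes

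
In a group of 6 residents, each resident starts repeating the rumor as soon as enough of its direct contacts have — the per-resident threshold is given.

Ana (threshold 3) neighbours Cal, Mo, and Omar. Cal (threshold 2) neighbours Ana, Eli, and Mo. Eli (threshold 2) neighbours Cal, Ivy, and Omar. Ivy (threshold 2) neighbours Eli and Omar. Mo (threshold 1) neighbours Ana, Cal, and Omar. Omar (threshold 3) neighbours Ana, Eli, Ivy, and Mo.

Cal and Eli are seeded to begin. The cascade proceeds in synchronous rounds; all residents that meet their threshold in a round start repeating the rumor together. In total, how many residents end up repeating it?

Round 1 — Cal, Eli start repeating the rumor (initial).
Round 2 — checking thresholds:
  Ana: 1 of 3 neighbours < 3, not yet.
  Ivy: 1 of 2 neighbours < 2, not yet.
  Mo: 1 of 3 neighbours ≥ 1, starts repeating the rumor.
  Omar: 1 of 4 neighbours < 3, not yet.
Round 3 — no new spreads; cascade stops.

3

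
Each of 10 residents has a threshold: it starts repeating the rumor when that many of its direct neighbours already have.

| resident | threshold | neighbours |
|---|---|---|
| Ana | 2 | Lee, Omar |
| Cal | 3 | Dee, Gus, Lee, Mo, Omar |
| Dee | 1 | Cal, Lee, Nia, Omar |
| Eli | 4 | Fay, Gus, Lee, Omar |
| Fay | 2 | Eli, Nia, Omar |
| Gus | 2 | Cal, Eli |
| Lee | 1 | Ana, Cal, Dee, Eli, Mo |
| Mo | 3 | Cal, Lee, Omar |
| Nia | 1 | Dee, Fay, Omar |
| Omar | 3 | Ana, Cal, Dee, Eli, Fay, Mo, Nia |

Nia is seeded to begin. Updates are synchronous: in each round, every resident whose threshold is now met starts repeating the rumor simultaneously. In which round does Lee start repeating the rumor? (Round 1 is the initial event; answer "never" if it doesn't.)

3

Round 1 — Nia starts repeating the rumor (initial).
Round 2 — checking thresholds:
  Dee: 1 of 4 neighbours ≥ 1, starts repeating the rumor.
  Fay: 1 of 3 neighbours < 2, not yet.
  Omar: 1 of 7 neighbours < 3, not yet.
Round 3 — checking thresholds:
  Cal: 1 of 5 neighbours < 3, not yet.
  Fay: 1 of 3 neighbours < 2, not yet.
  Lee: 1 of 5 neighbours ≥ 1, starts repeating the rumor.
  Omar: 2 of 7 neighbours < 3, not yet.
Round 4 — no new spreads; cascade stops.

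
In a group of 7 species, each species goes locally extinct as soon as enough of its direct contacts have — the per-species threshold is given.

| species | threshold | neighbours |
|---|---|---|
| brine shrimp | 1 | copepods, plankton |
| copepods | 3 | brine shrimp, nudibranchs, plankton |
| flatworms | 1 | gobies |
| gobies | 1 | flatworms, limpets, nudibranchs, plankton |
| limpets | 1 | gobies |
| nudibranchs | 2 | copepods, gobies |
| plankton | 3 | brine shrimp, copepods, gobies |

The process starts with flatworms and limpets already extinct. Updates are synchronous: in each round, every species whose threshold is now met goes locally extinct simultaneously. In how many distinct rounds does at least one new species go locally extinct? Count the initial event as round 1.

Round 1 — flatworms, limpets go locally extinct (initial).
Round 2 — checking thresholds:
  gobies: 2 of 4 neighbours ≥ 1, goes locally extinct.
Round 3 — no new extinctions; cascade stops.

2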